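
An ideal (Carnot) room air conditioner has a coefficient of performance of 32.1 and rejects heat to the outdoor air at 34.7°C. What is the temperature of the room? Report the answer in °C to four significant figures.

25.40 °C

For a Carnot refrigerator COP_R = T_C/(T_H − T_C), so T_C = COP·T_H/(1 + COP).
With T_H = 307.85 K, T_C = 32.1 × 307.85/33.10 = 298.55 K.
Converting, 298.55 K = 25.40°C.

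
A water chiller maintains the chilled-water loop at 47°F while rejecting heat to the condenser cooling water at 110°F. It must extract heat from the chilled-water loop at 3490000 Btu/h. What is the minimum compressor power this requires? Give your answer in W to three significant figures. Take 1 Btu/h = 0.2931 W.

127000 W

In absolute terms T_C = 281.48 K and T_H = 316.48 K, so ΔT = 35.00 K.
COP_Carnot = T_C/ΔT = 281.48/35.00 = 8.042.
Ẇ_min = Q̇/COP_Carnot = 3490000/8.042 = 434000 Btu/h = 127200 W.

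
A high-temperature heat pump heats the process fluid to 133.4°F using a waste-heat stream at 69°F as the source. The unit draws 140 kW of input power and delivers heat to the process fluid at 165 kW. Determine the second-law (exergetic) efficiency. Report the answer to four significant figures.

0.1280

COP_actual = Q̇_H/Ẇ = 165.0/140.0 = 1.179.
In absolute terms T_C = 293.71 K and T_H = 329.48 K, so ΔT = 35.78 K.
COP_Carnot = T_H/ΔT = 329.48/35.78 = 9.209.
η_II = COP_actual/COP_Carnot = 1.179/9.209 = 0.1280.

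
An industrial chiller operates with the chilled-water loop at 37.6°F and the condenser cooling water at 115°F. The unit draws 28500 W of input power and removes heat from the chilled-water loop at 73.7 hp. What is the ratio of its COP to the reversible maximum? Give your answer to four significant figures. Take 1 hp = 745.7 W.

Converting, Q̇_C = 73.70 hp = 54960 W, so COP_actual = Q̇_C/Ẇ = 54960/28500 = 1.928.
In absolute terms T_C = 276.26 K and T_H = 319.26 K, so ΔT = 43.00 K.
COP_Carnot = T_C/ΔT = 276.26/43.00 = 6.425.
η_II = COP_actual/COP_Carnot = 1.928/6.425 = 0.3001.

0.3001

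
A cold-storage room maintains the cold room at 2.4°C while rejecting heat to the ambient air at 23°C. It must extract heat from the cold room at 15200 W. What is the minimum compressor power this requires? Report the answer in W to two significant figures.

In absolute terms T_C = 275.55 K and T_H = 296.15 K, so ΔT = 20.60 K.
COP_Carnot = T_C/ΔT = 275.55/20.60 = 13.38.
Ẇ_min = Q̇/COP_Carnot = 15200/13.38 = 1136 W.

1100 W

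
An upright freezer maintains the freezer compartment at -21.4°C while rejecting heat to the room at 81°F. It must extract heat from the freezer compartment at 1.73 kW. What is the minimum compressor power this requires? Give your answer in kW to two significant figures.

0.33 kW

In absolute terms T_C = 251.75 K and T_H = 300.37 K, so ΔT = 48.62 K.
COP_Carnot = T_C/ΔT = 251.75/48.62 = 5.178.
Ẇ_min = Q̇/COP_Carnot = 1.730/5.178 = 0.3341 kW.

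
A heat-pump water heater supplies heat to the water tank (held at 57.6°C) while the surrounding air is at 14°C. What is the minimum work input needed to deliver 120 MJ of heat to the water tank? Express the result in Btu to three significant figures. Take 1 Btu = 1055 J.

In absolute terms T_C = 287.15 K and T_H = 330.75 K, so ΔT = 43.60 K.
The reversible limit is COP_HP = T_H/ΔT = 7.586, so W_min = Q_H/COP = Q_H·ΔT/T_H.
W_min = 120.0 × 43.60/330.75 = 15.82 MJ = 14990 Btu.

15000 Btu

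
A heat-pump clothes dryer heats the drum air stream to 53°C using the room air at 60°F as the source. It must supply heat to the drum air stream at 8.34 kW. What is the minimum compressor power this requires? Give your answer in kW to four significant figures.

0.9575 kW

In absolute terms T_C = 288.71 K and T_H = 326.15 K, so ΔT = 37.44 K.
COP_Carnot = T_H/ΔT = 326.15/37.44 = 8.710.
Ẇ_min = Q̇/COP_Carnot = 8.340/8.710 = 0.9575 kW.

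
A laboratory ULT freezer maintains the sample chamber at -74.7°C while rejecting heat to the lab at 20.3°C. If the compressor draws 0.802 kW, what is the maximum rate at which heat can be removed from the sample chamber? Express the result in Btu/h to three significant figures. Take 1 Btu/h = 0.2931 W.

In absolute terms T_C = 198.45 K and T_H = 293.45 K, so ΔT = 95.00 K.
COP_Carnot = T_C/ΔT = 198.45/95.00 = 2.089.
Q̇_max = COP_Carnot × Ẇ = 2.089 × 0.8020 kW = 1.675 kW = 5716 Btu/h.

5720 Btu/h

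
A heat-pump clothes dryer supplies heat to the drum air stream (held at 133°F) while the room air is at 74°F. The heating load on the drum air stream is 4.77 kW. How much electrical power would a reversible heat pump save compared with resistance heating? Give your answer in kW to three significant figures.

4.30 kW

In absolute terms T_C = 296.48 K and T_H = 329.26 K, so ΔT = 32.78 K.
COP_Carnot = T_H/ΔT = 329.26/32.78 = 10.05.
Resistance heating needs Ẇ_res = Q̇_H = 4.770 kW; the reversible heat pump needs only Ẇ_hp = Q̇_H/COP = 0.4749 kW.
Saving = 4.770 − 0.4749 = 4.295 kW.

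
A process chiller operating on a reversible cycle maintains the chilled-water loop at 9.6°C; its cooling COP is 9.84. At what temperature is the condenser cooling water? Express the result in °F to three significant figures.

101 °F

COP_R = T_C/(T_H − T_C) gives T_H − T_C = T_C/COP.
With T_C = 282.75 K, T_H = 282.75 × (1 + 1/9.84) = 311.48 K.
Converting, 311.48 K = 101.00°F.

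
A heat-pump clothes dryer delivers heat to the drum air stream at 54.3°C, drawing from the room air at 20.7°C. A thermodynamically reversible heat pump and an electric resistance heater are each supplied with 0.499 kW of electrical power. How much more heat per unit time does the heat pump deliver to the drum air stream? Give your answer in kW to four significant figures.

In absolute terms T_C = 293.85 K and T_H = 327.45 K, so ΔT = 33.60 K.
COP_Carnot = T_H/ΔT = 327.45/33.60 = 9.746.
The heat pump delivers Q̇_H = COP × Ẇ = 4.863 kW; the resistance heater delivers Ẇ = 0.4990 kW.
Extra = (COP − 1)·Ẇ = 4.364 kW.

4.364 kW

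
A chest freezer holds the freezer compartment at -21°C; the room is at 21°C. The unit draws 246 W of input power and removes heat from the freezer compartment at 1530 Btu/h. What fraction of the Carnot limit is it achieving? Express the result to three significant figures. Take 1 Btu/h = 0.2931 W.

0.304

Converting, Q̇_C = 1530 Btu/h = 448.4 W, so COP_actual = Q̇_C/Ẇ = 448.4/246.0 = 1.823.
In absolute terms T_C = 252.15 K and T_H = 294.15 K, so ΔT = 42.00 K.
COP_Carnot = T_C/ΔT = 252.15/42.00 = 6.004.
η_II = COP_actual/COP_Carnot = 1.823/6.004 = 0.3036.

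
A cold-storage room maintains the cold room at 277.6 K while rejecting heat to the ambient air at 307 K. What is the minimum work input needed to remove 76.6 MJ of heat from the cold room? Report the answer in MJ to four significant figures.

8.113 MJ

The reservoir spacing is ΔT = 307 − 277.6 = 29.40 K.
The reversible limit is COP_R = T_C/ΔT = 9.442, so W_min = Q_C/COP = Q_C·ΔT/T_C.
W_min = 76.60 × 29.40/277.60 = 8.113 MJ.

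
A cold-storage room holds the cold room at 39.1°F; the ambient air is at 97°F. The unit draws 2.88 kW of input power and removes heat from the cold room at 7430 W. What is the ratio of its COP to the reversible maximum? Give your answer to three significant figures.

0.299

Converting, Q̇_C = 7430 W = 7.430 kW, so COP_actual = Q̇_C/Ẇ = 7.430/2.880 = 2.580.
In absolute terms T_C = 277.09 K and T_H = 309.26 K, so ΔT = 32.17 K.
COP_Carnot = T_C/ΔT = 277.09/32.17 = 8.614.
η_II = COP_actual/COP_Carnot = 2.580/8.614 = 0.2995.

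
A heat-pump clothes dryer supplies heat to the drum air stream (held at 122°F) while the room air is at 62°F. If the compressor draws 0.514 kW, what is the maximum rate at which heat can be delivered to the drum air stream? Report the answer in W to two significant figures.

5000 W

In absolute terms T_C = 289.82 K and T_H = 323.15 K, so ΔT = 33.33 K.
COP_Carnot = T_H/ΔT = 323.15/33.33 = 9.695.
Q̇_max = COP_Carnot × Ẇ = 9.695 × 0.5140 kW = 4.983 kW = 4983 W.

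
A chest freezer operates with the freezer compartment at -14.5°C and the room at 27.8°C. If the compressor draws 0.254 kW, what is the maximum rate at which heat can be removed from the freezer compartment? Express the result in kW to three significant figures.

1.55 kW

In absolute terms T_C = 258.65 K and T_H = 300.95 K, so ΔT = 42.30 K.
COP_Carnot = T_C/ΔT = 258.65/42.30 = 6.115.
Q̇_max = COP_Carnot × Ẇ = 6.115 × 0.2540 kW = 1.553 kW.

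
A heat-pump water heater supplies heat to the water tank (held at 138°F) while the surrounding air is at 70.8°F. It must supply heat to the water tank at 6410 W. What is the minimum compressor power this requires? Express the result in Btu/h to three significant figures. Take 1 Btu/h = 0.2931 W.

In absolute terms T_C = 294.71 K and T_H = 332.04 K, so ΔT = 37.33 K.
COP_Carnot = T_H/ΔT = 332.04/37.33 = 8.894.
Ẇ_min = Q̇/COP_Carnot = 6410/8.894 = 720.7 W = 2459 Btu/h.

2460 Btu/h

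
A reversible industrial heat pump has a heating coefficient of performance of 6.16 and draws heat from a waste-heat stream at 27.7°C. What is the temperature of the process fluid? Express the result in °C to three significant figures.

COP_HP = T_H/(T_H − T_C) rearranges to T_H = COP·T_C/(COP − 1).
With T_C = 300.85 K, T_H = 6.16 × 300.85/5.160 = 359.15 K.
Converting, 359.15 K = 86.00°C.

86.0 °C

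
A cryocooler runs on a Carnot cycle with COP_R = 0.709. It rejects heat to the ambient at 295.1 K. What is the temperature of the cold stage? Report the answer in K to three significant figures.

122 K

For a Carnot refrigerator COP_R = T_C/(T_H − T_C), so T_C = COP·T_H/(1 + COP).
With T_H = 295.10 K, T_C = 0.709 × 295.10/1.709 = 122.43 K.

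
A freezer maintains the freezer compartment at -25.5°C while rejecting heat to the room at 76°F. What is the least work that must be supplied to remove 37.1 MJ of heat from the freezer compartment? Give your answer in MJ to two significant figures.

7.5 MJ

In absolute terms T_C = 247.65 K and T_H = 297.59 K, so ΔT = 49.94 K.
The reversible limit is COP_R = T_C/ΔT = 4.959, so W_min = Q_C/COP = Q_C·ΔT/T_C.
W_min = 37.10 × 49.94/247.65 = 7.482 MJ.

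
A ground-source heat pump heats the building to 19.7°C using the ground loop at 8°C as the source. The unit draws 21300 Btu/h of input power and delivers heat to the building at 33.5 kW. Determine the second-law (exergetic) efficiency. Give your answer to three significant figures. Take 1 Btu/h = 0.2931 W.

0.214

Converting, Q̇_H = 33.50 kW = 114300 Btu/h, so COP_actual = Q̇_H/Ẇ = 114300/21300 = 5.366.
In absolute terms T_C = 281.15 K and T_H = 292.85 K, so ΔT = 11.70 K.
COP_Carnot = T_H/ΔT = 292.85/11.70 = 25.03.
η_II = COP_actual/COP_Carnot = 5.366/25.03 = 0.2144.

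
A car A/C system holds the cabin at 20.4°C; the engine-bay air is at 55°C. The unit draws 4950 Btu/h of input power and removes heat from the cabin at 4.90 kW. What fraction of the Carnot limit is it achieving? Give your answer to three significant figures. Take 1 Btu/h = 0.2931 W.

0.398

Converting, Q̇_C = 4.900 kW = 16720 Btu/h, so COP_actual = Q̇_C/Ẇ = 16720/4950 = 3.377.
In absolute terms T_C = 293.55 K and T_H = 328.15 K, so ΔT = 34.60 K.
COP_Carnot = T_C/ΔT = 293.55/34.60 = 8.484.
η_II = COP_actual/COP_Carnot = 3.377/8.484 = 0.3981.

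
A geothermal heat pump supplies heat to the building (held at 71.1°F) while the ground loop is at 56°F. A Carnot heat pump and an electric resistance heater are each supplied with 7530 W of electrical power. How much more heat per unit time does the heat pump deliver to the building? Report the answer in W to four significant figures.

In absolute terms T_C = 286.48 K and T_H = 294.87 K, so ΔT = 8.389 K.
COP_Carnot = T_H/ΔT = 294.87/8.389 = 35.15.
The heat pump delivers Q̇_H = COP × Ẇ = 264700 W; the resistance heater delivers Ẇ = 7530 W.
Extra = (COP − 1)·Ẇ = 257200 W.

257200 W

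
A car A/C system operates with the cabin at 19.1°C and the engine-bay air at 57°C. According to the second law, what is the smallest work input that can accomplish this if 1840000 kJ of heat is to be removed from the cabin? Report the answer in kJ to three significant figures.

239000 kJ

In absolute terms T_C = 292.25 K and T_H = 330.15 K, so ΔT = 37.90 K.
The reversible limit is COP_R = T_C/ΔT = 7.711, so W_min = Q_C/COP = Q_C·ΔT/T_C.
W_min = 1840000 × 37.90/292.25 = 238600 kJ.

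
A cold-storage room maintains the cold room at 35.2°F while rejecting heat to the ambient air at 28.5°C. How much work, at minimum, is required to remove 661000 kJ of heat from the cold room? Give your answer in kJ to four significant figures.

64250 kJ

In absolute terms T_C = 274.93 K and T_H = 301.65 K, so ΔT = 26.72 K.
The reversible limit is COP_R = T_C/ΔT = 10.29, so W_min = Q_C/COP = Q_C·ΔT/T_C.
W_min = 661000 × 26.72/274.93 = 64250 kJ.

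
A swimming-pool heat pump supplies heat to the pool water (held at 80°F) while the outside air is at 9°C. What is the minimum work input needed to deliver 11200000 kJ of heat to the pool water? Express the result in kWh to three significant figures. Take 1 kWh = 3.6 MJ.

In absolute terms T_C = 282.15 K and T_H = 299.82 K, so ΔT = 17.67 K.
The reversible limit is COP_HP = T_H/ΔT = 16.97, so W_min = Q_H/COP = Q_H·ΔT/T_H.
W_min = 11200000 × 17.67/299.82 = 660000 kJ = 183.3 kWh.

183 kWh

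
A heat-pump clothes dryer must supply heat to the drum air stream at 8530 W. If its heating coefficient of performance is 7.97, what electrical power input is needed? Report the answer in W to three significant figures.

Ẇ = Q̇_H/COP_HP = 8530/7.97 = 1070 W.

1070 W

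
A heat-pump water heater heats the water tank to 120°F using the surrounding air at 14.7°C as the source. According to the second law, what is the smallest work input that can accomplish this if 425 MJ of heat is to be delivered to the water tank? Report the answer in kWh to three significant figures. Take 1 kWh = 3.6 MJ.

In absolute terms T_C = 287.85 K and T_H = 322.04 K, so ΔT = 34.19 K.
The reversible limit is COP_HP = T_H/ΔT = 9.419, so W_min = Q_H/COP = Q_H·ΔT/T_H.
W_min = 425.0 × 34.19/322.04 = 45.12 MJ = 12.53 kWh.

12.5 kWh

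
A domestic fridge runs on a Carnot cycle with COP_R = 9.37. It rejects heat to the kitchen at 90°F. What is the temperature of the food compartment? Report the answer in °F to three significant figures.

37.0 °F

For a Carnot refrigerator COP_R = T_C/(T_H − T_C), so T_C = COP·T_H/(1 + COP).
With T_H = 305.37 K, T_C = 9.37 × 305.37/10.37 = 275.92 K.
Converting, 275.92 K = 36.99°F.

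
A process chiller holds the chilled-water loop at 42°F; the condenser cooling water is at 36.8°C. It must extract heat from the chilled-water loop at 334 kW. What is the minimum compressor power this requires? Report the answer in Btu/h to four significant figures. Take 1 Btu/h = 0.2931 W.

127700 Btu/h

In absolute terms T_C = 278.71 K and T_H = 309.95 K, so ΔT = 31.24 K.
COP_Carnot = T_C/ΔT = 278.71/31.24 = 8.920.
Ẇ_min = Q̇/COP_Carnot = 334.0/8.920 = 37.44 kW = 127700 Btu/h.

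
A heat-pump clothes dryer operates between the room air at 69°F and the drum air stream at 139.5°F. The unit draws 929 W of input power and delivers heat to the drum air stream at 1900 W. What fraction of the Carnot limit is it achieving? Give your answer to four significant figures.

COP_actual = Q̇_H/Ẇ = 1900/929.0 = 2.045.
In absolute terms T_C = 293.71 K and T_H = 332.87 K, so ΔT = 39.17 K.
COP_Carnot = T_H/ΔT = 332.87/39.17 = 8.499.
η_II = COP_actual/COP_Carnot = 2.045/8.499 = 0.2406.

0.2406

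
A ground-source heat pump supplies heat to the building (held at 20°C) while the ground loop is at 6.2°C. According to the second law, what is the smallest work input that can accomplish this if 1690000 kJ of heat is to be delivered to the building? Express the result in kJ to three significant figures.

79600 kJ

In absolute terms T_C = 279.35 K and T_H = 293.15 K, so ΔT = 13.80 K.
The reversible limit is COP_HP = T_H/ΔT = 21.24, so W_min = Q_H/COP = Q_H·ΔT/T_H.
W_min = 1690000 × 13.80/293.15 = 79560 kJ.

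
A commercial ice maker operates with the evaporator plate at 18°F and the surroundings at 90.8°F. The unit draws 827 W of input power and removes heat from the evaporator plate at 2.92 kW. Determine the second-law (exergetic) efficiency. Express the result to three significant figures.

Converting, Q̇_C = 2.920 kW = 2920 W, so COP_actual = Q̇_C/Ẇ = 2920/827.0 = 3.531.
In absolute terms T_C = 265.37 K and T_H = 305.82 K, so ΔT = 40.44 K.
COP_Carnot = T_C/ΔT = 265.37/40.44 = 6.561.
η_II = COP_actual/COP_Carnot = 3.531/6.561 = 0.5381.

0.538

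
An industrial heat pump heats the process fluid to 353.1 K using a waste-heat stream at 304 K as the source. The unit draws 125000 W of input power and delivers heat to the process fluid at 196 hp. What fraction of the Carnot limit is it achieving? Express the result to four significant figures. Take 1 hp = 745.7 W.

0.1626

Converting, Q̇_H = 196.0 hp = 146200 W, so COP_actual = Q̇_H/Ẇ = 146200/125000 = 1.169.
The reservoir spacing is ΔT = 353.1 − 304 = 49.10 K.
COP_Carnot = T_H/ΔT = 353.10/49.10 = 7.191.
η_II = COP_actual/COP_Carnot = 1.169/7.191 = 0.1626.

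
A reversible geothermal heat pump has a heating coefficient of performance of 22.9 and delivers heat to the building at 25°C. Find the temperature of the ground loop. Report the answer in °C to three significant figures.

COP_HP = T_H/(T_H − T_C) gives T_H − T_C = T_H/COP.
With T_H = 298.15 K, T_C = 298.15 × (1 − 1/22.9) = 285.13 K.
Converting, 285.13 K = 11.98°C.

12.0 °C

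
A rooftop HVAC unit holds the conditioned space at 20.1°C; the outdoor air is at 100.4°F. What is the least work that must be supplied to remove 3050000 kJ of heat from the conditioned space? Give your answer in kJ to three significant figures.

186000 kJ

In absolute terms T_C = 293.25 K and T_H = 311.15 K, so ΔT = 17.90 K.
The reversible limit is COP_R = T_C/ΔT = 16.38, so W_min = Q_C/COP = Q_C·ΔT/T_C.
W_min = 3050000 × 17.90/293.25 = 186200 kJ.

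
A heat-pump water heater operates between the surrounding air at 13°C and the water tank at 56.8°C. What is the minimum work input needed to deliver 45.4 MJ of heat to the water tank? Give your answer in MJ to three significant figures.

In absolute terms T_C = 286.15 K and T_H = 329.95 K, so ΔT = 43.80 K.
The reversible limit is COP_HP = T_H/ΔT = 7.533, so W_min = Q_H/COP = Q_H·ΔT/T_H.
W_min = 45.40 × 43.80/329.95 = 6.027 MJ.

6.03 MJ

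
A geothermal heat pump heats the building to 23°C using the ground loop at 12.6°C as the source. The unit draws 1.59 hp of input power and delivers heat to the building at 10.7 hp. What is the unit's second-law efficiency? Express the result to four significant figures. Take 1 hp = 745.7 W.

0.2363

COP_actual = Q̇_H/Ẇ = 10.70/1.590 = 6.730.
In absolute terms T_C = 285.75 K and T_H = 296.15 K, so ΔT = 10.40 K.
COP_Carnot = T_H/ΔT = 296.15/10.40 = 28.48.
η_II = COP_actual/COP_Carnot = 6.730/28.48 = 0.2363.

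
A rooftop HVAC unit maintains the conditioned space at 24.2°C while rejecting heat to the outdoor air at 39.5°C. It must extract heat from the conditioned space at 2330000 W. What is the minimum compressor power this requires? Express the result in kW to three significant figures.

In absolute terms T_C = 297.35 K and T_H = 312.65 K, so ΔT = 15.30 K.
COP_Carnot = T_C/ΔT = 297.35/15.30 = 19.43.
Ẇ_min = Q̇/COP_Carnot = 2330000/19.43 = 119900 W = 119.9 kW.

120 kW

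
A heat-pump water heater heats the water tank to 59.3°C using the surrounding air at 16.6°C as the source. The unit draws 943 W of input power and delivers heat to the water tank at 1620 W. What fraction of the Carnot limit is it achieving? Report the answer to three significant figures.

COP_actual = Q̇_H/Ẇ = 1620/943.0 = 1.718.
In absolute terms T_C = 289.75 K and T_H = 332.45 K, so ΔT = 42.70 K.
COP_Carnot = T_H/ΔT = 332.45/42.70 = 7.786.
η_II = COP_actual/COP_Carnot = 1.718/7.786 = 0.2207.

0.221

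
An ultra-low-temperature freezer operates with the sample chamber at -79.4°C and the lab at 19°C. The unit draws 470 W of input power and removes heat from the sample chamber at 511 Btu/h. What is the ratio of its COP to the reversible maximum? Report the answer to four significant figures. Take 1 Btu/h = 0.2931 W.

Converting, Q̇_C = 511.0 Btu/h = 149.8 W, so COP_actual = Q̇_C/Ẇ = 149.8/470.0 = 0.3187.
In absolute terms T_C = 193.75 K and T_H = 292.15 K, so ΔT = 98.40 K.
COP_Carnot = T_C/ΔT = 193.75/98.40 = 1.969.
η_II = COP_actual/COP_Carnot = 0.3187/1.969 = 0.1618.

0.1618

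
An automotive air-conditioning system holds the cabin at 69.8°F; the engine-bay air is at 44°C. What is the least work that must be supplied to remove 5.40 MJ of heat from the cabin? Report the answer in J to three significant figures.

422000 J

In absolute terms T_C = 294.15 K and T_H = 317.15 K, so ΔT = 23.00 K.
The reversible limit is COP_R = T_C/ΔT = 12.79, so W_min = Q_C/COP = Q_C·ΔT/T_C.
W_min = 5.400 × 23.00/294.15 = 0.4222 MJ = 422200 J.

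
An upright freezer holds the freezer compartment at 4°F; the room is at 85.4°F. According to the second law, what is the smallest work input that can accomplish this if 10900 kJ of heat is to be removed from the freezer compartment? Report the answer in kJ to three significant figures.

In absolute terms T_C = 257.59 K and T_H = 302.82 K, so ΔT = 45.22 K.
The reversible limit is COP_R = T_C/ΔT = 5.696, so W_min = Q_C/COP = Q_C·ΔT/T_C.
W_min = 10900 × 45.22/257.59 = 1914 kJ.

1910 kJ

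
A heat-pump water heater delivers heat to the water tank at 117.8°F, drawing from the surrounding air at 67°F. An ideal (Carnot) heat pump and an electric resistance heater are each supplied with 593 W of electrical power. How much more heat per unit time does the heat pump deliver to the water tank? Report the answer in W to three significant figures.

6150 W

In absolute terms T_C = 292.59 K and T_H = 320.82 K, so ΔT = 28.22 K.
COP_Carnot = T_H/ΔT = 320.82/28.22 = 11.37.
The heat pump delivers Q̇_H = COP × Ẇ = 6741 W; the resistance heater delivers Ẇ = 593.0 W.
Extra = (COP − 1)·Ẇ = 6148 W.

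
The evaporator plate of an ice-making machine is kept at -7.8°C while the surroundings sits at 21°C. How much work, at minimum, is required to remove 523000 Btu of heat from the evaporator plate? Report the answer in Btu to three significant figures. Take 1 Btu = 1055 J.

In absolute terms T_C = 265.35 K and T_H = 294.15 K, so ΔT = 28.80 K.
The reversible limit is COP_R = T_C/ΔT = 9.214, so W_min = Q_C/COP = Q_C·ΔT/T_C.
W_min = 523000 × 28.80/265.35 = 56760 Btu.

56800 Btu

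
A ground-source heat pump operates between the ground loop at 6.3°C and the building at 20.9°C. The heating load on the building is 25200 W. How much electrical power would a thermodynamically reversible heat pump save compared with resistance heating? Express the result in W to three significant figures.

In absolute terms T_C = 279.45 K and T_H = 294.05 K, so ΔT = 14.60 K.
COP_Carnot = T_H/ΔT = 294.05/14.60 = 20.14.
Resistance heating needs Ẇ_res = Q̇_H = 25200 W; the reversible heat pump needs only Ẇ_hp = Q̇_H/COP = 1251 W.
Saving = 25200 − 1251 = 23950 W.

23900 W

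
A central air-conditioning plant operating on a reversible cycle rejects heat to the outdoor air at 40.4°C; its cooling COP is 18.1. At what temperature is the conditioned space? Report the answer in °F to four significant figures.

75.17 °F

For a Carnot refrigerator COP_R = T_C/(T_H − T_C), so T_C = COP·T_H/(1 + COP).
With T_H = 313.55 K, T_C = 18.1 × 313.55/19.10 = 297.13 K.
Converting, 297.13 K = 75.17°F.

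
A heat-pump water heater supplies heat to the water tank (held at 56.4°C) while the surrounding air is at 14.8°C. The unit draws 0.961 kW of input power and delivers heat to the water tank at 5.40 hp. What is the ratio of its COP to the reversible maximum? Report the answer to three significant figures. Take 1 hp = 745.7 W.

Converting, Q̇_H = 5.400 hp = 4.027 kW, so COP_actual = Q̇_H/Ẇ = 4.027/0.9610 = 4.190.
In absolute terms T_C = 287.95 K and T_H = 329.55 K, so ΔT = 41.60 K.
COP_Carnot = T_H/ΔT = 329.55/41.60 = 7.922.
η_II = COP_actual/COP_Carnot = 4.190/7.922 = 0.5289.

0.529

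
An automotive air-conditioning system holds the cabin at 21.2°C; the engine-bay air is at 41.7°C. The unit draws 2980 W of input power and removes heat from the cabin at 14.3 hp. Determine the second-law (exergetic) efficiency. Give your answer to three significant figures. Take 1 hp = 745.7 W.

Converting, Q̇_C = 14.30 hp = 10660 W, so COP_actual = Q̇_C/Ẇ = 10660/2980 = 3.578.
In absolute terms T_C = 294.35 K and T_H = 314.85 K, so ΔT = 20.50 K.
COP_Carnot = T_C/ΔT = 294.35/20.50 = 14.36.
η_II = COP_actual/COP_Carnot = 3.578/14.36 = 0.2492.

0.249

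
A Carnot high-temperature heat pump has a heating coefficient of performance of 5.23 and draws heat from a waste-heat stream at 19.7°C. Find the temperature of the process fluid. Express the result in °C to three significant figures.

COP_HP = T_H/(T_H − T_C) rearranges to T_H = COP·T_C/(COP − 1).
With T_C = 292.85 K, T_H = 5.23 × 292.85/4.230 = 362.08 K.
Converting, 362.08 K = 88.93°C.

88.9 °C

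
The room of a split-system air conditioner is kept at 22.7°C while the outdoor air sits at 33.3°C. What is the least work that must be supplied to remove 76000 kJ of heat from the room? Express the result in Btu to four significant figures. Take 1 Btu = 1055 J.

2581 Btu

In absolute terms T_C = 295.85 K and T_H = 306.45 K, so ΔT = 10.60 K.
The reversible limit is COP_R = T_C/ΔT = 27.91, so W_min = Q_C/COP = Q_C·ΔT/T_C.
W_min = 76000 × 10.60/295.85 = 2723 kJ = 2581 Btu.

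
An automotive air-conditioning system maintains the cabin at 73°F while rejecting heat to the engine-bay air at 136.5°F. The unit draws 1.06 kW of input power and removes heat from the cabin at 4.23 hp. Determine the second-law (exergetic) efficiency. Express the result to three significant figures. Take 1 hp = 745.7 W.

0.355

Converting, Q̇_C = 4.230 hp = 3.154 kW, so COP_actual = Q̇_C/Ẇ = 3.154/1.060 = 2.976.
In absolute terms T_C = 295.93 K and T_H = 331.21 K, so ΔT = 35.28 K.
COP_Carnot = T_C/ΔT = 295.93/35.28 = 8.389.
η_II = COP_actual/COP_Carnot = 2.976/8.389 = 0.3547.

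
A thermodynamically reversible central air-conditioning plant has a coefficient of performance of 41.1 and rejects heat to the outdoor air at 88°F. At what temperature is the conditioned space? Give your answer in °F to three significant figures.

75.0 °F

For a Carnot refrigerator COP_R = T_C/(T_H − T_C), so T_C = COP·T_H/(1 + COP).
With T_H = 304.26 K, T_C = 41.1 × 304.26/42.10 = 297.03 K.
Converting, 297.03 K = 74.99°F.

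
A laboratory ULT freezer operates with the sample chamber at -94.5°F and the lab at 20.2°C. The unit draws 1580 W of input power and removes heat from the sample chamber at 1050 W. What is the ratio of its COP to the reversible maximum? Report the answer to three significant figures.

0.296

COP_actual = Q̇_C/Ẇ = 1050/1580 = 0.6646.
In absolute terms T_C = 202.87 K and T_H = 293.35 K, so ΔT = 90.48 K.
COP_Carnot = T_C/ΔT = 202.87/90.48 = 2.242.
η_II = COP_actual/COP_Carnot = 0.6646/2.242 = 0.2964.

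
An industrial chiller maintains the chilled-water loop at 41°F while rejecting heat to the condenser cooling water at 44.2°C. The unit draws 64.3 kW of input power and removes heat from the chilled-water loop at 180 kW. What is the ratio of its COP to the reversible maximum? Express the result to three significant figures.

COP_actual = Q̇_C/Ẇ = 180.0/64.30 = 2.799.
In absolute terms T_C = 278.15 K and T_H = 317.35 K, so ΔT = 39.20 K.
COP_Carnot = T_C/ΔT = 278.15/39.20 = 7.096.
η_II = COP_actual/COP_Carnot = 2.799/7.096 = 0.3945.

0.395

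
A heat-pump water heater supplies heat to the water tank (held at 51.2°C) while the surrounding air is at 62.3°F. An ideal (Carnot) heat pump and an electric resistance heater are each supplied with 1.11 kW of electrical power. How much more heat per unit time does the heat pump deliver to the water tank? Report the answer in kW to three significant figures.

9.37 kW

In absolute terms T_C = 289.98 K and T_H = 324.35 K, so ΔT = 34.37 K.
COP_Carnot = T_H/ΔT = 324.35/34.37 = 9.438.
The heat pump delivers Q̇_H = COP × Ẇ = 10.48 kW; the resistance heater delivers Ẇ = 1.110 kW.
Extra = (COP − 1)·Ẇ = 9.366 kW.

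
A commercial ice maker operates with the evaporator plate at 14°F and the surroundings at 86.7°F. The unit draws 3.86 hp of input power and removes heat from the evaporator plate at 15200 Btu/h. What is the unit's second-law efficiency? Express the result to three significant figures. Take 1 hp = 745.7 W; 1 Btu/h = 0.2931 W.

Converting, Q̇_C = 15200 Btu/h = 5.974 hp, so COP_actual = Q̇_C/Ẇ = 5.974/3.860 = 1.548.
In absolute terms T_C = 263.15 K and T_H = 303.54 K, so ΔT = 40.39 K.
COP_Carnot = T_C/ΔT = 263.15/40.39 = 6.515.
η_II = COP_actual/COP_Carnot = 1.548/6.515 = 0.2376.

0.238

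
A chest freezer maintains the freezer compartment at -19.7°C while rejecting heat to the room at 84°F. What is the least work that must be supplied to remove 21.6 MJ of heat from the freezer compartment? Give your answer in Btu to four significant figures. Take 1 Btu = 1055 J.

3925 Btu

In absolute terms T_C = 253.45 K and T_H = 302.04 K, so ΔT = 48.59 K.
The reversible limit is COP_R = T_C/ΔT = 5.216, so W_min = Q_C/COP = Q_C·ΔT/T_C.
W_min = 21.60 × 48.59/253.45 = 4.141 MJ = 3925 Btu.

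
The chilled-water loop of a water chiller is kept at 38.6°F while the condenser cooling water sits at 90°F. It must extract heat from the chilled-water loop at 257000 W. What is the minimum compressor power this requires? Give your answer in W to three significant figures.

In absolute terms T_C = 276.82 K and T_H = 305.37 K, so ΔT = 28.56 K.
COP_Carnot = T_C/ΔT = 276.82/28.56 = 9.694.
Ẇ_min = Q̇/COP_Carnot = 257000/9.694 = 26510 W.

26500 W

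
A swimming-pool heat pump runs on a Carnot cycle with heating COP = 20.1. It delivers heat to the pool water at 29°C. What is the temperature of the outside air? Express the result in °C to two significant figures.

COP_HP = T_H/(T_H − T_C) gives T_H − T_C = T_H/COP.
With T_H = 302.15 K, T_C = 302.15 × (1 − 1/20.1) = 287.12 K.
Converting, 287.12 K = 13.97°C.

14 °C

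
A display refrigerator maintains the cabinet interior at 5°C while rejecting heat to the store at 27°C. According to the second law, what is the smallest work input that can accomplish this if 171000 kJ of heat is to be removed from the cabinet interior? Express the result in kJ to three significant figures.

In absolute terms T_C = 278.15 K and T_H = 300.15 K, so ΔT = 22.00 K.
The reversible limit is COP_R = T_C/ΔT = 12.64, so W_min = Q_C/COP = Q_C·ΔT/T_C.
W_min = 171000 × 22.00/278.15 = 13530 kJ.

13500 kJ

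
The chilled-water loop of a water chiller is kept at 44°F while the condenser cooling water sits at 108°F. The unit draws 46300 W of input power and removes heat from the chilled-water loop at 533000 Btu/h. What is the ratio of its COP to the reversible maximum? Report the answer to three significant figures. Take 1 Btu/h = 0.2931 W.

Converting, Q̇_C = 533000 Btu/h = 156200 W, so COP_actual = Q̇_C/Ẇ = 156200/46300 = 3.374.
In absolute terms T_C = 279.82 K and T_H = 315.37 K, so ΔT = 35.56 K.
COP_Carnot = T_C/ΔT = 279.82/35.56 = 7.870.
η_II = COP_actual/COP_Carnot = 3.374/7.870 = 0.4287.

0.429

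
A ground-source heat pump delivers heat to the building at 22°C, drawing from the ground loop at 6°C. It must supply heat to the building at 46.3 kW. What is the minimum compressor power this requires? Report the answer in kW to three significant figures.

In absolute terms T_C = 279.15 K and T_H = 295.15 K, so ΔT = 16.00 K.
COP_Carnot = T_H/ΔT = 295.15/16.00 = 18.45.
Ẇ_min = Q̇/COP_Carnot = 46.30/18.45 = 2.510 kW.

2.51 kW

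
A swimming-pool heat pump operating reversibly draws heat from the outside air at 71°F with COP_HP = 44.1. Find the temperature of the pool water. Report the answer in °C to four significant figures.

28.51 °C

COP_HP = T_H/(T_H − T_C) rearranges to T_H = COP·T_C/(COP − 1).
With T_C = 294.82 K, T_H = 44.1 × 294.82/43.10 = 301.66 K.
Converting, 301.66 K = 28.51°C.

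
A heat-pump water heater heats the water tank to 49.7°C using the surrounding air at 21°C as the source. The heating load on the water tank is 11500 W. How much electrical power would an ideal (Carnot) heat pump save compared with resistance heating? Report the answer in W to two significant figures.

10000 W

In absolute terms T_C = 294.15 K and T_H = 322.85 K, so ΔT = 28.70 K.
COP_Carnot = T_H/ΔT = 322.85/28.70 = 11.25.
Resistance heating needs Ẇ_res = Q̇_H = 11500 W; the reversible heat pump needs only Ẇ_hp = Q̇_H/COP = 1022 W.
Saving = 11500 − 1022 = 10480 W.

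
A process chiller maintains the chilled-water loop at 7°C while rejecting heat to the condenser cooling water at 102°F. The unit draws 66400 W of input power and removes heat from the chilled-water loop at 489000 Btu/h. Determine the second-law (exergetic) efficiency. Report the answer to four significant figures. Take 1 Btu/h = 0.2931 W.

Converting, Q̇_C = 489000 Btu/h = 143300 W, so COP_actual = Q̇_C/Ẇ = 143300/66400 = 2.159.
In absolute terms T_C = 280.15 K and T_H = 312.04 K, so ΔT = 31.89 K.
COP_Carnot = T_C/ΔT = 280.15/31.89 = 8.785.
η_II = COP_actual/COP_Carnot = 2.159/8.785 = 0.2457.

0.2457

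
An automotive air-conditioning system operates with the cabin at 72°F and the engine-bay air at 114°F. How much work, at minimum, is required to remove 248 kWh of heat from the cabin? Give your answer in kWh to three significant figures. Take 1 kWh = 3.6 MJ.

In absolute terms T_C = 295.37 K and T_H = 318.71 K, so ΔT = 23.33 K.
The reversible limit is COP_R = T_C/ΔT = 12.66, so W_min = Q_C/COP = Q_C·ΔT/T_C.
W_min = 248.0 × 23.33/295.37 = 19.59 kWh.

19.6 kWh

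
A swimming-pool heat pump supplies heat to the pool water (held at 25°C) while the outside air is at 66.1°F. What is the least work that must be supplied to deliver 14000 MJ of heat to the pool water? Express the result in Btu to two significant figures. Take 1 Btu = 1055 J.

In absolute terms T_C = 292.09 K and T_H = 298.15 K, so ΔT = 6.056 K.
The reversible limit is COP_HP = T_H/ΔT = 49.24, so W_min = Q_H/COP = Q_H·ΔT/T_H.
W_min = 14000 × 6.056/298.15 = 284.3 MJ = 269500 Btu.

270000 Btu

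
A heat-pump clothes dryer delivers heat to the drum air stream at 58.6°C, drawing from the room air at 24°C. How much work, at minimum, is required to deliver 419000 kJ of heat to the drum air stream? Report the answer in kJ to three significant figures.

43700 kJ

In absolute terms T_C = 297.15 K and T_H = 331.75 K, so ΔT = 34.60 K.
The reversible limit is COP_HP = T_H/ΔT = 9.588, so W_min = Q_H/COP = Q_H·ΔT/T_H.
W_min = 419000 × 34.60/331.75 = 43700 kJ.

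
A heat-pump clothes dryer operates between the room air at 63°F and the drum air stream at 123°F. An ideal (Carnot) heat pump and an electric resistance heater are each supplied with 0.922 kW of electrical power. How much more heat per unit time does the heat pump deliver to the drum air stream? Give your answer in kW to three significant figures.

In absolute terms T_C = 290.37 K and T_H = 323.71 K, so ΔT = 33.33 K.
COP_Carnot = T_H/ΔT = 323.71/33.33 = 9.711.
The heat pump delivers Q̇_H = COP × Ẇ = 8.954 kW; the resistance heater delivers Ẇ = 0.9220 kW.
Extra = (COP − 1)·Ẇ = 8.032 kW.

8.03 kW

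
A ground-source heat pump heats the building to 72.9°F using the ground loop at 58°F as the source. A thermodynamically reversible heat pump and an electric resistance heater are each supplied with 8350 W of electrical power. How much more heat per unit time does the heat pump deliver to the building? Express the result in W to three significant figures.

In absolute terms T_C = 287.59 K and T_H = 295.87 K, so ΔT = 8.278 K.
COP_Carnot = T_H/ΔT = 295.87/8.278 = 35.74.
The heat pump delivers Q̇_H = COP × Ẇ = 298500 W; the resistance heater delivers Ẇ = 8350 W.
Extra = (COP − 1)·Ẇ = 290100 W.

290000 W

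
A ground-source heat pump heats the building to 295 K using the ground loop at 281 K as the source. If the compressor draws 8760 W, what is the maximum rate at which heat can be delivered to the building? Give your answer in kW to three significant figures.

185 kW

The reservoir spacing is ΔT = 295 − 281 = 14.00 K.
COP_Carnot = T_H/ΔT = 295.00/14.00 = 21.07.
Q̇_max = COP_Carnot × Ẇ = 21.07 × 8760 W = 184600 W = 184.6 kW.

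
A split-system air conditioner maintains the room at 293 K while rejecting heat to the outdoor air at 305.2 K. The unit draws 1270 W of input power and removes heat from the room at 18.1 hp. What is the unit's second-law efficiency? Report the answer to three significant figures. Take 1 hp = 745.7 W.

0.443

Converting, Q̇_C = 18.10 hp = 13500 W, so COP_actual = Q̇_C/Ẇ = 13500/1270 = 10.63.
The reservoir spacing is ΔT = 305.2 − 293 = 12.20 K.
COP_Carnot = T_C/ΔT = 293.00/12.20 = 24.02.
η_II = COP_actual/COP_Carnot = 10.63/24.02 = 0.4425.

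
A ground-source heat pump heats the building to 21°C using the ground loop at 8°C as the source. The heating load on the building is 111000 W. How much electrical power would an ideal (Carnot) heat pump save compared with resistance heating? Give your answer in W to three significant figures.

In absolute terms T_C = 281.15 K and T_H = 294.15 K, so ΔT = 13.00 K.
COP_Carnot = T_H/ΔT = 294.15/13.00 = 22.63.
Resistance heating needs Ẇ_res = Q̇_H = 111000 W; the reversible heat pump needs only Ẇ_hp = Q̇_H/COP = 4906 W.
Saving = 111000 − 4906 = 106100 W.

106000 W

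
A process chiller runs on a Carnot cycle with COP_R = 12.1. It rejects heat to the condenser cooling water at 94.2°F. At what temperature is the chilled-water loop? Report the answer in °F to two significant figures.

52 °F

For a Carnot refrigerator COP_R = T_C/(T_H − T_C), so T_C = COP·T_H/(1 + COP).
With T_H = 307.71 K, T_C = 12.1 × 307.71/13.10 = 284.22 K.
Converting, 284.22 K = 51.92°F.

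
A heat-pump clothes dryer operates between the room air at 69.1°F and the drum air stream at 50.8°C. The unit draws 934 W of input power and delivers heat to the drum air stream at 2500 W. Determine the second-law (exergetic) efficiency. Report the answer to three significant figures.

COP_actual = Q̇_H/Ẇ = 2500/934.0 = 2.677.
In absolute terms T_C = 293.76 K and T_H = 323.95 K, so ΔT = 30.19 K.
COP_Carnot = T_H/ΔT = 323.95/30.19 = 10.73.
η_II = COP_actual/COP_Carnot = 2.677/10.73 = 0.2494.

0.249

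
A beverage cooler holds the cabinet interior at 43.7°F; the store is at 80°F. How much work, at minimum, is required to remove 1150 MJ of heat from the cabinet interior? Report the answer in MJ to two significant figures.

83 MJ

In absolute terms T_C = 279.65 K and T_H = 299.82 K, so ΔT = 20.17 K.
The reversible limit is COP_R = T_C/ΔT = 13.87, so W_min = Q_C/COP = Q_C·ΔT/T_C.
W_min = 1150 × 20.17/279.65 = 82.93 MJ.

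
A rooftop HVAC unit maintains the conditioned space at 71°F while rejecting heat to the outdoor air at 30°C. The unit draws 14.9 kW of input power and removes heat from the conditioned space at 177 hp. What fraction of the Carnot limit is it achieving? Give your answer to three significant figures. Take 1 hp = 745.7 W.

Converting, Q̇_C = 177.0 hp = 132.0 kW, so COP_actual = Q̇_C/Ẇ = 132.0/14.90 = 8.858.
In absolute terms T_C = 294.82 K and T_H = 303.15 K, so ΔT = 8.333 K.
COP_Carnot = T_C/ΔT = 294.82/8.333 = 35.38.
η_II = COP_actual/COP_Carnot = 8.858/35.38 = 0.2504.

0.250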